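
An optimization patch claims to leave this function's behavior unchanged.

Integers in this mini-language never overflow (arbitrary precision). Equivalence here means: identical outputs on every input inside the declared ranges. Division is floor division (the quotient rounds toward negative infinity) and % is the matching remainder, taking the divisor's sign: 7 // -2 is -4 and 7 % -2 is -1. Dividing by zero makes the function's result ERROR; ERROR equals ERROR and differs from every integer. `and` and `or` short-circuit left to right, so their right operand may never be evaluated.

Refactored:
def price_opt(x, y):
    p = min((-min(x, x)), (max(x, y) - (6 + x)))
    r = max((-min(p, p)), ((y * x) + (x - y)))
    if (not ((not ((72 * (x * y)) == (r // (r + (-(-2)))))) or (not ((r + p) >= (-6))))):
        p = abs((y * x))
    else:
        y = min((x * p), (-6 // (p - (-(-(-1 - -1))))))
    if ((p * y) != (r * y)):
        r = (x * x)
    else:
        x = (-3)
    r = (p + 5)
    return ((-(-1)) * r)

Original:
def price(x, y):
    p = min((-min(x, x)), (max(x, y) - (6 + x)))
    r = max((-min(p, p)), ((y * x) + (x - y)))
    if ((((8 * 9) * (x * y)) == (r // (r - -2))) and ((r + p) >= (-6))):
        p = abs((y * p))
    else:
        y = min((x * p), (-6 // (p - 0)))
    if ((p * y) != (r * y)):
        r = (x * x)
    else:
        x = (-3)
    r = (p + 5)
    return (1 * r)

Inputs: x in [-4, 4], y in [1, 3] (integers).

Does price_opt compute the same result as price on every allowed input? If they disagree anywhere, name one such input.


Consider the input x=0, y=1.
price: p = -5; r = 5; ((((8 * 9) * (x * y)) == (r // (r - -2))) and ((r + p) >= (-6))) -> true; p = 5; ((p * y) != (r * y)) -> false; x = -3; r = 10; return 10
price_opt: p = -5; r = 5; (not ((not ((72 * (x * y)) == (r // (r + (-(-2)))))) or (not ((r + p) >= (-6))))) -> true; p = 0; ((p * y) != (r * y)) -> true; r = 0; r = 5; return 5
10 != 5, so the rewrite changes behavior.
verdict: not equivalent; witness: x=0, y=1


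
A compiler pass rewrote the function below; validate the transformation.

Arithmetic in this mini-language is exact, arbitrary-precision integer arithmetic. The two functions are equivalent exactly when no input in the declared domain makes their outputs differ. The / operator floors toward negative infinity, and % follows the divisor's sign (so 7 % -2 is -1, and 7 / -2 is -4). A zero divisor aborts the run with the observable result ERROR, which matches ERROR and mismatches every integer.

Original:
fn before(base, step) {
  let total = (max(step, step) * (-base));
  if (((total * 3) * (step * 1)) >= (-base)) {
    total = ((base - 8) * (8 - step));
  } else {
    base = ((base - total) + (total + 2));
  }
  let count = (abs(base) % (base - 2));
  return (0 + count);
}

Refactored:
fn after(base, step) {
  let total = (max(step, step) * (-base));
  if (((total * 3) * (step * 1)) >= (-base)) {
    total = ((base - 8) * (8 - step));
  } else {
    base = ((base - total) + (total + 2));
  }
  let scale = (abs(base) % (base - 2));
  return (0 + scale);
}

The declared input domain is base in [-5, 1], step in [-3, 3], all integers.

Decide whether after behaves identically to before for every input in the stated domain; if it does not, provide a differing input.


Comparing the listings, the differences include: local variable names differ.
Tracing base=-2, step=0: before: total=0, then (((total * 3) * (step * 1)) >= (-base)) is false, then base=0, then count=0, then returns 0 | after: total=0, then (((total * 3) * (step * 1)) >= (-base)) is false, then base=0, then scale=0, then returns 0 — matching result 0.
Every one of the 49 inputs gives matching results.
verdict: equivalent


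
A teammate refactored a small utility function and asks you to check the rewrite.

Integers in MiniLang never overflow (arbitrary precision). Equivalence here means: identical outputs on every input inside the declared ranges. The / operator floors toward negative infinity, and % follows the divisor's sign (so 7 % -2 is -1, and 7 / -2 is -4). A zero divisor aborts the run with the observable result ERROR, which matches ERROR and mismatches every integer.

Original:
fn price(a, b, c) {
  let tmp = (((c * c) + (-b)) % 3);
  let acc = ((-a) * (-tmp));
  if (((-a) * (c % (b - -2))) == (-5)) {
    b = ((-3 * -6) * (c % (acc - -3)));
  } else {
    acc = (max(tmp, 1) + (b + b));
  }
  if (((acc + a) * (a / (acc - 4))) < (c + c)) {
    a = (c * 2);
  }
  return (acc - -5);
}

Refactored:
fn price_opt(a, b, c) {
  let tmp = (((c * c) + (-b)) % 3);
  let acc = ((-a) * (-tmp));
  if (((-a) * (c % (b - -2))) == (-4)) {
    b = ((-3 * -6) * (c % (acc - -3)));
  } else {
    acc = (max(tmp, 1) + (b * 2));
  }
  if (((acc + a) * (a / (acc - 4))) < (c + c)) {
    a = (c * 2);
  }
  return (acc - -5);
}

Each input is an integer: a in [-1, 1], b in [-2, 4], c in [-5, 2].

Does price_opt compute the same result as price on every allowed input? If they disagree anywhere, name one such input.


Not equivalent: a=1, b=3, c=-1 separates them (12 vs 6).
price: tmp := 1 | acc := 1 | (((-a) * (c % (b - -2))) == (-5)): false | acc := 7 | (((acc + a) * (a / (acc - 4))) < (c + c)): false | result 12
price_opt: tmp := 1 | acc := 1 | (((-a) * (c % (b - -2))) == (-4)): true | b := 54 | (((acc + a) * (a / (acc - 4))) < (c + c)): false | result 6
verdict: not equivalent; witness: a=1, b=3, c=-1


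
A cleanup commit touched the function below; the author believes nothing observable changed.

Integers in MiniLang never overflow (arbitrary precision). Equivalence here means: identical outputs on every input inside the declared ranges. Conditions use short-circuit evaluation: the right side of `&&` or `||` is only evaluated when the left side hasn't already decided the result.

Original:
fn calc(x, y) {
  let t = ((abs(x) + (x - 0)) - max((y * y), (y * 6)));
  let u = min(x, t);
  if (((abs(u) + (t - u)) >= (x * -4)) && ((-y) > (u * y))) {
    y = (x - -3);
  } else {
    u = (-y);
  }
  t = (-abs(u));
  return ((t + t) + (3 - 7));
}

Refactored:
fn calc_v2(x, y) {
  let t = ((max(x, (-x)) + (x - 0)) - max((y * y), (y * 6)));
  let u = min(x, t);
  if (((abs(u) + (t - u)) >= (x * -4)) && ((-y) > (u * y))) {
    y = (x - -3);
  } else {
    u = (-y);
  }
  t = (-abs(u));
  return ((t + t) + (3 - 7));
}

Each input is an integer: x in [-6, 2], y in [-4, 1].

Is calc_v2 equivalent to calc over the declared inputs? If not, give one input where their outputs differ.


Comparing the listings, the differences include: min/max/abs usage differs.
Spot check at x=-3, y=-1 — calc: t := -1 | u := -3 | (((abs(u) + (t - u)) >= (x * -4)) && ((-y) > (u * y))): false | u := 1 | t := -1 | result -6. calc_v2: t := -1 | u := -3 | (((abs(u) + (t - u)) >= (x * -4)) && ((-y) > (u * y))): false | u := 1 | t := -1 | result -6. Both give -6.
Checked all 54 inputs in the declared domain: the outputs agree on every one.
verdict: equivalent


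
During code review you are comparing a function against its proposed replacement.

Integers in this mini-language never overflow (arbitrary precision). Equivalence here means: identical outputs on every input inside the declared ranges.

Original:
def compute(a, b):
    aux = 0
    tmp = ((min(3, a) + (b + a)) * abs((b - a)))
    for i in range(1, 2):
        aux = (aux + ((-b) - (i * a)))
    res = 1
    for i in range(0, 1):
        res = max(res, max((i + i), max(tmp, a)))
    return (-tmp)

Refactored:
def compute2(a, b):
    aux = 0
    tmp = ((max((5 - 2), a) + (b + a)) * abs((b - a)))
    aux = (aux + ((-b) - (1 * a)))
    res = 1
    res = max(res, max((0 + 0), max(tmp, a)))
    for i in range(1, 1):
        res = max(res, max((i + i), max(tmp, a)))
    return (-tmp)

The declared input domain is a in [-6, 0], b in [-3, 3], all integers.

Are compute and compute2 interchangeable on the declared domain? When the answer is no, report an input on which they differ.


At a=-6, b=-3: compute gives 45, compute2 gives 18.
verdict: not equivalent; witness: a=-6, b=-3


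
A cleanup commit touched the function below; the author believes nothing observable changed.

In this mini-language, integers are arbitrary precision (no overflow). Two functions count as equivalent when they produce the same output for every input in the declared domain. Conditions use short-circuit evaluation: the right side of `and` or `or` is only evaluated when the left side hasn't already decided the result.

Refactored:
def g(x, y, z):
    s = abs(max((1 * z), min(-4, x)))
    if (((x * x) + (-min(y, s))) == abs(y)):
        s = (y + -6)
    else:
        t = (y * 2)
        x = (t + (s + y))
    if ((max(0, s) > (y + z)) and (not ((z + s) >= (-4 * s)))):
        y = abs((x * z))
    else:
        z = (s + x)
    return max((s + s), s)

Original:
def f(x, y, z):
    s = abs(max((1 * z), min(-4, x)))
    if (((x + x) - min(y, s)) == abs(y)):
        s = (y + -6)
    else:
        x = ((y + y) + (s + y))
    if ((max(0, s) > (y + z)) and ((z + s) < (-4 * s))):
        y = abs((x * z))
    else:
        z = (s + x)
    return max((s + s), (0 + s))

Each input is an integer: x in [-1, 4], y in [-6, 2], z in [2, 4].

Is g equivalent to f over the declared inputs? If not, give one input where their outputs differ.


Evaluate both at x=1, y=1, z=2.
f: s := 2 | (((x + x) - min(y, s)) == abs(y)): true | s := -5 | ((max(0, s) > (y + z)) and ((z + s) < (-4 * s))): false | z := -4 | result -5
g: s := 2 | (((x * x) + (-min(y, s))) == abs(y)): false | t := 2 | x := 5 | ((max(0, s) > (y + z)) and (not ((z + s) >= (-4 * s)))): false | z := 7 | result 4
-5 against 4: the behavior changed.
verdict: not equivalent; witness: x=1, y=1, z=2


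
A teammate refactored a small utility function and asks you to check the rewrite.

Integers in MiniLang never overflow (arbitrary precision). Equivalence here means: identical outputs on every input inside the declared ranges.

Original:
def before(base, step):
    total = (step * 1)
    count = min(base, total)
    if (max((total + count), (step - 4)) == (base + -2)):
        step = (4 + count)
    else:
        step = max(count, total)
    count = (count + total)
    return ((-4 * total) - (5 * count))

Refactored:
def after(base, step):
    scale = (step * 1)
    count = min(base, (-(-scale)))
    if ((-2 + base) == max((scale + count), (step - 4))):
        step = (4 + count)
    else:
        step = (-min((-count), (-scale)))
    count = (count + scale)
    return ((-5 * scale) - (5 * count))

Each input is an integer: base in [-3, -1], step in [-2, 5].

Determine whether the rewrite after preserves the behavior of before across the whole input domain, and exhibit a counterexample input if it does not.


Consider the input base=-3, step=-2.
before: total=-2, then count=-3, then (max((total + count), (step - 4)) == (base + -2)) is true, then step=1, then count=-5, then returns 33
after: scale=-2, then count=-3, then ((-2 + base) == max((scale + count), (step - 4))) is true, then step=1, then count=-5, then returns 35
33 != 35, so the rewrite changes behavior.
verdict: not equivalent; witness: base=-3, step=-2


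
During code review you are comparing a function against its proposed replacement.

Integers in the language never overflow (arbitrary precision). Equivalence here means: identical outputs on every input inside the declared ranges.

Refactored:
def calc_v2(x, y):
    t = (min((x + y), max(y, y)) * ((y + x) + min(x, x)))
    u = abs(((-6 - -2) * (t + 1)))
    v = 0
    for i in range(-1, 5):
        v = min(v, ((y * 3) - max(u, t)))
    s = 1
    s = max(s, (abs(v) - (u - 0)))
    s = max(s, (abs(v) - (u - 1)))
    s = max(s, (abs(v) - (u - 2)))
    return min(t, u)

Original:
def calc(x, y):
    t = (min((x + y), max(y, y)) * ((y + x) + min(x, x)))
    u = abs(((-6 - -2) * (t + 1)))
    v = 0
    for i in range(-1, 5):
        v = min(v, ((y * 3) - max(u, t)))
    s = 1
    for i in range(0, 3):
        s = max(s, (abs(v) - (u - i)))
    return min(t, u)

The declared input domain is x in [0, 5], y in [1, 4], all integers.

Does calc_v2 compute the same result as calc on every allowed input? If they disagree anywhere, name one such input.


Side by side, the visible changes include: constant usage differs; arithmetic usage differs; loop structure differs; statement counts differ; min/max/abs usage differs.
As a probe, take x=1, y=2: calc runs t becomes 8; next u becomes 36; next v becomes 0; next at i=-1:; next v becomes -30; next at i=0:; next v becomes -30; next at i=1:; next v becomes -30; next at i=2:; next v becomes -30; next at i=3:; next v becomes -30; next at i=4:; next v becomes -30; next s becomes 1; next at i=0:; next s becomes 1; next at i=1:; next s becomes 1; next at i=2:; next s becomes 1; next final value 8; calc_v2 runs t becomes 8; next u becomes 36; next v becomes 0; next at i=-1:; next v becomes -30; next at i=0:; next v becomes -30; next at i=1:; next v becomes -30; next at i=2:; next v becomes -30; next at i=3:; next v becomes -30; next at i=4:; next v becomes -30; next s becomes 1; next s becomes 1; next s becomes 1; next s becomes 1; next final value 8; both end at 8.
Across all 24 domain points the two functions coincide.
verdict: equivalent


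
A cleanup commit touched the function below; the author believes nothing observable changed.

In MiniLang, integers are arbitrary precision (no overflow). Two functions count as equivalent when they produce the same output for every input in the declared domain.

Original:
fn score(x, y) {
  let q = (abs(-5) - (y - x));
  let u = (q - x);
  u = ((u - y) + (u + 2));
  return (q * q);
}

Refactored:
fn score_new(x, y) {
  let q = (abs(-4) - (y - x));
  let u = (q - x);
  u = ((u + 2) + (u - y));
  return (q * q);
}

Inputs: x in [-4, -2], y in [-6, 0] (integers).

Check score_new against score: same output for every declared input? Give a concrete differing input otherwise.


At x=-4, y=-6: score gives 49, score_new gives 36.
verdict: not equivalent; witness: x=-4, y=-6


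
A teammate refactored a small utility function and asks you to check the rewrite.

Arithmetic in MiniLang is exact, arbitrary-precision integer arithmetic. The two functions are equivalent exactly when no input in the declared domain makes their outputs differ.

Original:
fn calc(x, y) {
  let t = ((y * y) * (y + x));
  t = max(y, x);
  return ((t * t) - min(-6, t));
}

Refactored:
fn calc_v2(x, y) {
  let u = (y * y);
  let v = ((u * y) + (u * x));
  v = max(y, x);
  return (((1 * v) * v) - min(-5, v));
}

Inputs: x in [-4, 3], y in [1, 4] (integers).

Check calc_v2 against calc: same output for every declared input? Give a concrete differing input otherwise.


Run the pair on x=-4, y=1.
calc: t becomes -3; next t becomes 1; next final value 7
calc_v2: u becomes 1; next v becomes -3; next v becomes 1; next final value 6
7 and 6 differ, so these are not the same function on this domain.
verdict: not equivalent; witness: x=-4, y=1


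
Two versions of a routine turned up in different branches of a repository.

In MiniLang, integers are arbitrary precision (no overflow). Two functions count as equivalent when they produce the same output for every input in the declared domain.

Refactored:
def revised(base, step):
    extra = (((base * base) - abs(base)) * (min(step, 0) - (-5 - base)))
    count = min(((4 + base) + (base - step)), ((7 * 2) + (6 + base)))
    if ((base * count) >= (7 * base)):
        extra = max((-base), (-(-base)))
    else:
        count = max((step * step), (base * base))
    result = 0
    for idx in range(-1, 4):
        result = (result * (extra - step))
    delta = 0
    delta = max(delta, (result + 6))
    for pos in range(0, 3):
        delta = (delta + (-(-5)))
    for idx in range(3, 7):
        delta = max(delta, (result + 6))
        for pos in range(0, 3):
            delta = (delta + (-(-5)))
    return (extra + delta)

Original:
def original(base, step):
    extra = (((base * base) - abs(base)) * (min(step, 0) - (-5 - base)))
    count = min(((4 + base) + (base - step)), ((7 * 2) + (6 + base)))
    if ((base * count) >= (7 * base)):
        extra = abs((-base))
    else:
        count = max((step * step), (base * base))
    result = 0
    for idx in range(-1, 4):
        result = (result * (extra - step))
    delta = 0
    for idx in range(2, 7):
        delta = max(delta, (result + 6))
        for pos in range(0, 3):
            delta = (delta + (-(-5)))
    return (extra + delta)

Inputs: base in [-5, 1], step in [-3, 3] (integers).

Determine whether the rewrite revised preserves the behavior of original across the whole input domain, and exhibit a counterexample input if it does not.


Equivalent — the differences include arithmetic usage differs, min/max/abs usage differs, loop structure differs, statement counts differ, constant usage differs, yet no declared input distinguishes the two.
As a probe, take base=1, step=-3: original runs extra := 0 | count := 9 | ((base * count) >= (7 * base)): true | extra := 1 | result := 0 | iter idx=-1: | result := 0 | iter idx=0: | result := 0 | iter idx=1: | result := 0 | iter idx=2: | result := 0 | iter idx=3: | result := 0 | delta := 0 | iter idx=2: | delta := 6 | iter pos=0: | delta := 11 | iter pos=1: | delta := 16 | iter pos=2: | delta := 21 | iter idx=3: | delta := 21 | iter pos=0: | delta := 26 | iter pos=1: | delta := 31 | iter pos=2: | delta := 36 | iter idx=4: | delta := 36 | iter pos=0: | delta := 41 | iter pos=1: | delta := 46 | iter pos=2: | delta := 51 | iter idx=5: | delta := 51 | iter pos=0: | delta := 56 | iter pos=1: | delta := 61 | iter pos=2: | delta := 66 | iter idx=6: | delta := 66 | iter pos=0: | delta := 71 | iter pos=1: | delta := 76 | iter pos=2: | delta := 81 | result 82; revised runs extra := 0 | count := 9 | ((base * count) >= (7 * base)): true | extra := 1 | result := 0 | iter idx=-1: | result := 0 | iter idx=0: | result := 0 | iter idx=1: | result := 0 | iter idx=2: | result := 0 | iter idx=3: | result := 0 | delta := 0 | delta := 6 | iter pos=0: | delta := 11 | iter pos=1: | delta := 16 | iter pos=2: | delta := 21 | iter idx=3: | delta := 21 | iter pos=0: | delta := 26 | iter pos=1: | delta := 31 | iter pos=2: | delta := 36 | iter idx=4: | delta := 36 | iter pos=0: | delta := 41 | iter pos=1: | delta := 46 | iter pos=2: | delta := 51 | iter idx=5: | delta := 51 | iter pos=0: | delta := 56 | iter pos=1: | delta := 61 | iter pos=2: | delta := 66 | iter idx=6: | delta := 66 | iter pos=0: | delta := 71 | iter pos=1: | delta := 76 | iter pos=2: | delta := 81 | result 82; both end at 82.
Every one of the 49 inputs gives matching results.
verdict: equivalent


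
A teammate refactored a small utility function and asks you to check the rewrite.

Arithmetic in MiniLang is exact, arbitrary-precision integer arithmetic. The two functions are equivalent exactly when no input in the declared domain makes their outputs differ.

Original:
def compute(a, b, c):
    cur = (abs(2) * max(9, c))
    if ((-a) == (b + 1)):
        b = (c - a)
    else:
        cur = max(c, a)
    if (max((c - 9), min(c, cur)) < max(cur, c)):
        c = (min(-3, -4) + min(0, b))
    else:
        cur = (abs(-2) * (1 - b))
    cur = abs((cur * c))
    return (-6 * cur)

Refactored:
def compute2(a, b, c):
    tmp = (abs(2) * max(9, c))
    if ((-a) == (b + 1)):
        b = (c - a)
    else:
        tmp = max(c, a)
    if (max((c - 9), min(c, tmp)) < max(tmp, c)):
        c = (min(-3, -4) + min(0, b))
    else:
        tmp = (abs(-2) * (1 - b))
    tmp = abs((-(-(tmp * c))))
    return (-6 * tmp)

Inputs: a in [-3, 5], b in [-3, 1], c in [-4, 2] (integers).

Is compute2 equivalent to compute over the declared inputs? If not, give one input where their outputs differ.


Behavior is preserved: although local variable names differ, the outputs never diverge.
As a probe, take a=1, b=0, c=1: compute runs cur := 18 | ((-a) == (b + 1)): false | cur := 1 | (max((c - 9), min(c, cur)) < max(cur, c)): false | cur := 2 | cur := 2 | result -12; compute2 runs tmp := 18 | ((-a) == (b + 1)): false | tmp := 1 | (max((c - 9), min(c, tmp)) < max(tmp, c)): false | tmp := 2 | tmp := 2 | result -12; both end at -12.
Across all 315 domain points the two functions coincide.
verdict: equivalent


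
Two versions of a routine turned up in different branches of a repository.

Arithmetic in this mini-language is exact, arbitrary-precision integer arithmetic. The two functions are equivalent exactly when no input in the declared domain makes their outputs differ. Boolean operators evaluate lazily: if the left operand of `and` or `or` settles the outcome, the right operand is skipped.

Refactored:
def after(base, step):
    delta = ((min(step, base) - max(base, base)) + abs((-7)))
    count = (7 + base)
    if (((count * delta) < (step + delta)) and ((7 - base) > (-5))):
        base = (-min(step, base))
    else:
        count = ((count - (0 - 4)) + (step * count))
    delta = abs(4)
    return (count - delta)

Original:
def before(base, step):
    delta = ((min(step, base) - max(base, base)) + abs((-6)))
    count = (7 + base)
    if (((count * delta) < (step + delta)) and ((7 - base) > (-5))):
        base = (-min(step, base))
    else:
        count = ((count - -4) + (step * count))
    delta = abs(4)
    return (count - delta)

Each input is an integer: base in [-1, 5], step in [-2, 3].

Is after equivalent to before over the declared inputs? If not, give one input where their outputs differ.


Run the pair on base=5, step=-2.
before: delta = -1; count = 12; (((count * delta) < (step + delta)) and ((7 - base) > (-5))) -> true; base = 2; delta = 4; return 8
after: delta = 0; count = 12; (((count * delta) < (step + delta)) and ((7 - base) > (-5))) -> false; count = -8; delta = 4; return -12
8 != -12, so the rewrite changes behavior.
verdict: not equivalent; witness: base=5, step=-2


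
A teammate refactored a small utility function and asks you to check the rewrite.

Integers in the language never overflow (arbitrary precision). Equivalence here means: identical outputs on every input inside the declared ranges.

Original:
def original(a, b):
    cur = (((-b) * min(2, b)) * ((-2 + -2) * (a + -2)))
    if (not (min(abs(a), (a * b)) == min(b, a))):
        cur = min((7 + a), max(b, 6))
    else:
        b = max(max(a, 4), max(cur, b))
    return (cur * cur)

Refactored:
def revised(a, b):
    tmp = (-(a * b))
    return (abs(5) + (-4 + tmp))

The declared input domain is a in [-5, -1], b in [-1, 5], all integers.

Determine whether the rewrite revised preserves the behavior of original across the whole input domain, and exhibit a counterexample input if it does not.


Input a=-5, b=-1: 4 from original versus -4 from revised.
verdict: not equivalent; witness: a=-5, b=-1


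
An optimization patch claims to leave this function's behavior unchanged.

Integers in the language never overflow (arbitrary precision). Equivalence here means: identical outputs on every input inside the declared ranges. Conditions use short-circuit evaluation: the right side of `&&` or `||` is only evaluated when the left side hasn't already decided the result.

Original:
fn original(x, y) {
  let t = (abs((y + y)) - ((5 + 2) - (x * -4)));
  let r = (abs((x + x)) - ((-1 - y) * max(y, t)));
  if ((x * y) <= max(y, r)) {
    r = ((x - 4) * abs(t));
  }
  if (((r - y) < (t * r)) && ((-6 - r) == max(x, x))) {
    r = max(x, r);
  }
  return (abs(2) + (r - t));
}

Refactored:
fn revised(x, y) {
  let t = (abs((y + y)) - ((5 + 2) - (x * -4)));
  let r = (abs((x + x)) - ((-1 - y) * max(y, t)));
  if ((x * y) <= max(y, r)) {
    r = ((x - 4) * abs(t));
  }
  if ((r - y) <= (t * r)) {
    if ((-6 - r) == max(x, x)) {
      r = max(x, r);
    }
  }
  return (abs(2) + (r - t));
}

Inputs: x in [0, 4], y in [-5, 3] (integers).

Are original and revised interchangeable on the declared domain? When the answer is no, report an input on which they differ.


Although `((r - y) < (t * r))` became `((r - y) <= (t * r))`, no input in the stated domain can expose it.
Spot check at x=0, y=-2 — original: t=-3, then r=2, then ((x * y) <= max(y, r)) is true, then r=-12, then (((r - y) < (t * r)) && ((-6 - r) == max(x, x))) is false, then returns -7. revised: t=-3, then r=2, then ((x * y) <= max(y, r)) is true, then r=-12, then ((r - y) <= (t * r)) is true, then ((-6 - r) == max(x, x)) is false, then returns -7. Both give -7.
Checked all 45 inputs in the declared domain: the outputs agree on every one.
verdict: equivalent


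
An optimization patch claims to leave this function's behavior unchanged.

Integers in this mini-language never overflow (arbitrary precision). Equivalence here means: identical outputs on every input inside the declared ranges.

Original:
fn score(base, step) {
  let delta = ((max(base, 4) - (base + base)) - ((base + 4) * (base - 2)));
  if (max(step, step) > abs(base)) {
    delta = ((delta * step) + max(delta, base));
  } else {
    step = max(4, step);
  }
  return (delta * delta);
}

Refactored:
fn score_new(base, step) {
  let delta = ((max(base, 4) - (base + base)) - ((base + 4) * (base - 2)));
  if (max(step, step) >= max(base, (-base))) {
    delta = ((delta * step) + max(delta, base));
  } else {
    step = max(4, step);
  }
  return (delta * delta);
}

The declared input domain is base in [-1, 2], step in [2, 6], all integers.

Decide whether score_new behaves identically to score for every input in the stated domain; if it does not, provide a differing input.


Not equivalent: base=2, step=2 separates them (0 vs 4).
score: delta=0, then (max(step, step) > abs(base)) is false, then step=4, then returns 0
score_new: delta=0, then (max(step, step) >= max(base, (-base))) is true, then delta=2, then returns 4
verdict: not equivalent; witness: base=2, step=2


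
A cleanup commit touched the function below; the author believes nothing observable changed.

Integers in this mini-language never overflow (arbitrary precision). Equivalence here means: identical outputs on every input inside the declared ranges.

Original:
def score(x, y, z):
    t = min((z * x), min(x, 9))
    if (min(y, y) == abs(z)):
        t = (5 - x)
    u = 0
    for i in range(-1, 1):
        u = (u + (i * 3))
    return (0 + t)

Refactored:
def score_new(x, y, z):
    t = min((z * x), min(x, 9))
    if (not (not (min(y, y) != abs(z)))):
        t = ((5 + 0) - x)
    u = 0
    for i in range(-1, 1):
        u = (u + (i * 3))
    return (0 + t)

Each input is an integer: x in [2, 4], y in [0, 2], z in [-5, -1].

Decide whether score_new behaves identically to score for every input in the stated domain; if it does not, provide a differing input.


There is a counterexample at x=2, y=0, z=-5: -10 on one side, 3 on the other.
score: t=-10, then (min(y, y) == abs(z)) is false, then u=0, then (i=-1), then u=-3, then (i=0), then u=-3, then returns -10
score_new: t=-10, then (not (not (min(y, y) != abs(z)))) is true, then t=3, then u=0, then (i=-1), then u=-3, then (i=0), then u=-3, then returns 3
verdict: not equivalent; witness: x=2, y=0, z=-5


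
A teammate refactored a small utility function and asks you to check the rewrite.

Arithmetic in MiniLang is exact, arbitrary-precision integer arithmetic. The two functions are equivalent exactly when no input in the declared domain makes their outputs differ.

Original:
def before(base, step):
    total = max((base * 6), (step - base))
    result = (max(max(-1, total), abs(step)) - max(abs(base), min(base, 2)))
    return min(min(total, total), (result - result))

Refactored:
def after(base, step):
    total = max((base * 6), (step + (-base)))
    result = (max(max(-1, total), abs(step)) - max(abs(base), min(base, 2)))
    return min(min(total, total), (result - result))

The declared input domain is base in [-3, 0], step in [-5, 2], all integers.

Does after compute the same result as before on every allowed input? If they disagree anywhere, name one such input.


Reading the diff, among the changes: arithmetic usage differs.
As a probe, take base=-2, step=-1: before runs total becomes 1; next result becomes -1; next final value 0; after runs total becomes 1; next result becomes -1; next final value 0; both end at 0.
Checked all 32 inputs in the declared domain: the outputs agree on every one.
verdict: equivalent


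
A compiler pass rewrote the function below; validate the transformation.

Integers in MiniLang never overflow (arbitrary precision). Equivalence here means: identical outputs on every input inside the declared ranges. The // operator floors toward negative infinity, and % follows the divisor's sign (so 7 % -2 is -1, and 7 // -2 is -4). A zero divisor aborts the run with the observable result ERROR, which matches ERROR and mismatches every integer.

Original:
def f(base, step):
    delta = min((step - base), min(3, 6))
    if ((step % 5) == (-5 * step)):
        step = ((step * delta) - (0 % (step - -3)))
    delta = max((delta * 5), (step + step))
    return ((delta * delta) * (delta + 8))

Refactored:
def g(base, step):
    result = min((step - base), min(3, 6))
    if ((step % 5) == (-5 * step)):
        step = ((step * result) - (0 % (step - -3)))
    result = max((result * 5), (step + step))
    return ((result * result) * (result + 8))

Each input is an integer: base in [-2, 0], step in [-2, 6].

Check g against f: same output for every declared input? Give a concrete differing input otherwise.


Although local variable names differ, 27/27 inputs agree.
verdict: equivalent


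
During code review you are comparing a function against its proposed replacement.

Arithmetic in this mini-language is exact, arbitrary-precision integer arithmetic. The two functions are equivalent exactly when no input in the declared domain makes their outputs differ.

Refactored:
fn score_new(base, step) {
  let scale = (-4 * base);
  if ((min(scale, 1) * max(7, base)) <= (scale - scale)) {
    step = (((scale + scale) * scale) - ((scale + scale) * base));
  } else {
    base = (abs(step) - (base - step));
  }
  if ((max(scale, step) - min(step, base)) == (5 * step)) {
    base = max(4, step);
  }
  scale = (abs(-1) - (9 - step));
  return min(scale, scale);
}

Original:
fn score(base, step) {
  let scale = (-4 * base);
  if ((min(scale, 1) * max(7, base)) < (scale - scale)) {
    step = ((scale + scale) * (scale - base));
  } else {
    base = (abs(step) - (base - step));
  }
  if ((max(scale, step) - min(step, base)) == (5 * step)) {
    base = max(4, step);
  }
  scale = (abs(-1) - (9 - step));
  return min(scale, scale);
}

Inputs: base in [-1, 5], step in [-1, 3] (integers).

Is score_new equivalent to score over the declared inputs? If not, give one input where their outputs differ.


Consider the input base=0, step=-1.
score: scale=0, then ((min(scale, 1) * max(7, base)) < (scale - scale)) is false, then base=0, then ((max(scale, step) - min(step, base)) == (5 * step)) is false, then scale=-9, then returns -9
score_new: scale=0, then ((min(scale, 1) * max(7, base)) <= (scale - scale)) is true, then step=0, then ((max(scale, step) - min(step, base)) == (5 * step)) is true, then base=4, then scale=-8, then returns -8
-9 against -8: the behavior changed.
verdict: not equivalent; witness: base=0, step=-1


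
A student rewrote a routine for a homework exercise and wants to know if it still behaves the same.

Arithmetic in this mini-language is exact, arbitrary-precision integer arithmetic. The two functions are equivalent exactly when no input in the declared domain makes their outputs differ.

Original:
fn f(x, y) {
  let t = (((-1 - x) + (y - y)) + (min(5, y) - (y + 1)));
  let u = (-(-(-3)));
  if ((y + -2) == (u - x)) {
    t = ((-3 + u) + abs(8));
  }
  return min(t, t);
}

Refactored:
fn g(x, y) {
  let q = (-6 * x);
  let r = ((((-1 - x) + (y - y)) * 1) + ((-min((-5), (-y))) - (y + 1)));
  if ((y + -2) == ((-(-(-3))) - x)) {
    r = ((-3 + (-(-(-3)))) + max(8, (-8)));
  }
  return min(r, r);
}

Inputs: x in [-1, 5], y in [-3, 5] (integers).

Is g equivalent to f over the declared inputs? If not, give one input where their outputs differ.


Try x=-1, y=-3.
f: t = -1; u = -3; ((y + -2) == (u - x)) -> false; return -1
g: q = 6; r = 7; ((y + -2) == ((-(-(-3))) - x)) -> false; return 7
-1 != 7, so the rewrite changes behavior.
verdict: not equivalent; witness: x=-1, y=-3


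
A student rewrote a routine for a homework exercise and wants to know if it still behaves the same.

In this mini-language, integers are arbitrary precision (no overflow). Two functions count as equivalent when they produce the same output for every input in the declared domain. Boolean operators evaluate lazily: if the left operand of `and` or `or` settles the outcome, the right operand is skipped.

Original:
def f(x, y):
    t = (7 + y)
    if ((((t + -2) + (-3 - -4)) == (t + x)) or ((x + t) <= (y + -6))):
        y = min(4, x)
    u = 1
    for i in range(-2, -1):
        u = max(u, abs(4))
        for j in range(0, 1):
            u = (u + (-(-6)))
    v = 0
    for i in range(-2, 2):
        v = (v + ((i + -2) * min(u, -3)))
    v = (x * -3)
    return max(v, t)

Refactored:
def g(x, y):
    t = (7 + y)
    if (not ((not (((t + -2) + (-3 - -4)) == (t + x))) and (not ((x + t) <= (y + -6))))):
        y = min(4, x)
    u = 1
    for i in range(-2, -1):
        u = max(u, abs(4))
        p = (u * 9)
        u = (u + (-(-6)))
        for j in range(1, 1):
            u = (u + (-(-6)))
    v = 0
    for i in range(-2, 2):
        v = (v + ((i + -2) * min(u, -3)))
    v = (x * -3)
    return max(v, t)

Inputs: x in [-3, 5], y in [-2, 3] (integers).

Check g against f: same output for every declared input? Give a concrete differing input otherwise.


Changes here: loop structure differs; also constant usage differs; also statement counts differ; also boolean connective usage differs; also arithmetic usage differs; also local variable names differ; the full 54-point sweep finds no disagreement.
verdict: equivalent


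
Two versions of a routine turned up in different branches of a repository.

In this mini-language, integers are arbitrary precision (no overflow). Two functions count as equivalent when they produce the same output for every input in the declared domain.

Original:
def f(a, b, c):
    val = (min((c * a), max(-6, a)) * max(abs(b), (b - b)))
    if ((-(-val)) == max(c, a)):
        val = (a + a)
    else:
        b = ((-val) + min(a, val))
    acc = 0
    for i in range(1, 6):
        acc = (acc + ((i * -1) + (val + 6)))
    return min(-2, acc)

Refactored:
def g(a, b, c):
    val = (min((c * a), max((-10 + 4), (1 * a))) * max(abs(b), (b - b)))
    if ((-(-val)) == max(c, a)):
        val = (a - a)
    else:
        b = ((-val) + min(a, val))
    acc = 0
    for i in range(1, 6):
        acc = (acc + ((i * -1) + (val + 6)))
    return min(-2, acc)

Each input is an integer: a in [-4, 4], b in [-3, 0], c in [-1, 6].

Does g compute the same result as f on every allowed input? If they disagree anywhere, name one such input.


Try a=-4, b=0, c=0.
f: val=0, then ((-(-val)) == max(c, a)) is true, then val=-8, then acc=0, then (i=1), then acc=-3, then (i=2), then acc=-7, then (i=3), then acc=-12, then (i=4), then acc=-18, then (i=5), then acc=-25, then returns -25
g: val=0, then ((-(-val)) == max(c, a)) is true, then val=0, then acc=0, then (i=1), then acc=5, then (i=2), then acc=9, then (i=3), then acc=12, then (i=4), then acc=14, then (i=5), then acc=15, then returns -2
-25 vs -2 — the two versions disagree here.
verdict: not equivalent; witness: a=-4, b=0, c=0


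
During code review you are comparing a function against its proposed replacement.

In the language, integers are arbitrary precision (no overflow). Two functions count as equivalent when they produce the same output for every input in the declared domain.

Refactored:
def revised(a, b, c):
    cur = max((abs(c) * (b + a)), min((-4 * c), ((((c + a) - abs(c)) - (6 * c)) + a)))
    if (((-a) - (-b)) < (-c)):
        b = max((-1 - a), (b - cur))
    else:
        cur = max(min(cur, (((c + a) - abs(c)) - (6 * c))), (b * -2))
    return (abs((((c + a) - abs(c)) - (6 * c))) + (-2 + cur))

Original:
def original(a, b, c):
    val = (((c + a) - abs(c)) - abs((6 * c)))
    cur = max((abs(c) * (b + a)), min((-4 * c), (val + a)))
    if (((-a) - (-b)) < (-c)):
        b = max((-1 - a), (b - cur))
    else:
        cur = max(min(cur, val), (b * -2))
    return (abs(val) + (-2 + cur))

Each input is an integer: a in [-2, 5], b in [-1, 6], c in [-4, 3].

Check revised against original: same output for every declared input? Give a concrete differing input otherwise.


Not equivalent: a=-2, b=-1, c=-4 separates them (20 vs 24).
original: val becomes -34; next cur becomes -12; next (((-a) - (-b)) < (-c)) evaluates to true; next b becomes 11; next final value 20
revised: cur becomes 12; next (((-a) - (-b)) < (-c)) evaluates to true; next b becomes 1; next final value 24
verdict: not equivalent; witness: a=-2, b=-1, c=-4


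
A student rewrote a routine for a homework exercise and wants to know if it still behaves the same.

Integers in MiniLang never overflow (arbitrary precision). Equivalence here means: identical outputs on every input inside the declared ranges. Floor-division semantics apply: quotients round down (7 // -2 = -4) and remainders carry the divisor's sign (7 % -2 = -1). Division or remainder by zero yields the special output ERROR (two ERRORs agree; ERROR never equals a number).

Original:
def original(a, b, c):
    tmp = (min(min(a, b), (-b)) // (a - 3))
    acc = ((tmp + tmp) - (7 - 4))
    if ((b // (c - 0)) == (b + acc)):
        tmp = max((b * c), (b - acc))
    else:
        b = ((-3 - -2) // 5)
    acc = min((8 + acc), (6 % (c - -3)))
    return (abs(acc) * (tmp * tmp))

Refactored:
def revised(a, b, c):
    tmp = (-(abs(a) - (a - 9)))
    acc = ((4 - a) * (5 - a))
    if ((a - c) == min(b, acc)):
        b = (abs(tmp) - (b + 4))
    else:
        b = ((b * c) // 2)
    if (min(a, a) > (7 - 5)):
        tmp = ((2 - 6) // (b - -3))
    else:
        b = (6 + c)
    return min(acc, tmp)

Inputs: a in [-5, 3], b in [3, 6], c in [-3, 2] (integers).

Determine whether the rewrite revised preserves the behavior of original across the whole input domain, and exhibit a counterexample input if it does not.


On input a=-5, b=3, c=-3, original returns ERROR while revised returns -19.
verdict: not equivalent; witness: a=-5, b=3, c=-3


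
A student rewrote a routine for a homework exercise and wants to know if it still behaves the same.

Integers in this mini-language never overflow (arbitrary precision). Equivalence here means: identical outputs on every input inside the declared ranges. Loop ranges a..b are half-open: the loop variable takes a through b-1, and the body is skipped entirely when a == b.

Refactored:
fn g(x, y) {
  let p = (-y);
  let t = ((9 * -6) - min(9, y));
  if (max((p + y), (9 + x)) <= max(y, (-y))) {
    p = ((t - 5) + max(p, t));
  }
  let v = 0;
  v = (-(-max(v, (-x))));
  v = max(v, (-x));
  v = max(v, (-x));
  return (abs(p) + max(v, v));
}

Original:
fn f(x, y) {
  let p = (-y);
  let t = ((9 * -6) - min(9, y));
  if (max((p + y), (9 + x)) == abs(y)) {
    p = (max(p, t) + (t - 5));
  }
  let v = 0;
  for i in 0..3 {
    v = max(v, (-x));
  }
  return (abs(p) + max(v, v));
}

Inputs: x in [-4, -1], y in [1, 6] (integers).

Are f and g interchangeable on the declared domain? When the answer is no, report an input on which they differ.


Not equivalent: x=-4, y=6 separates them (10 vs 75).
f: p = -6; t = -60; (max((p + y), (9 + x)) == abs(y)) -> false; v = 0; [i=0]; v = 4; [i=1]; v = 4; [i=2]; v = 4; return 10
g: p = -6; t = -60; (max((p + y), (9 + x)) <= max(y, (-y))) -> true; p = -71; v = 0; v = 4; v = 4; v = 4; return 75
verdict: not equivalent; witness: x=-4, y=6


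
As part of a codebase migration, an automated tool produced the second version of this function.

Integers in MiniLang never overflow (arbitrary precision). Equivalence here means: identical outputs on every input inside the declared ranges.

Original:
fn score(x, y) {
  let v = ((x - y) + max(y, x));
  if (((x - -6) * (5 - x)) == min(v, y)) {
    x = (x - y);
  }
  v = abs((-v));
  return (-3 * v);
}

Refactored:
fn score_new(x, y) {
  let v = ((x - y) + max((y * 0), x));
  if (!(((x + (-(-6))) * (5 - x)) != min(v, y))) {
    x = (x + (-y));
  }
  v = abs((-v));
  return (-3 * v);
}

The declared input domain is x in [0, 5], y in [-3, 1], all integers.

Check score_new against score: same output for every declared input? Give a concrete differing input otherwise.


Not equivalent: x=0, y=1 separates them (0 vs -3).
score: v = 0; (((x - -6) * (5 - x)) == min(v, y)) -> false; v = 0; return 0
score_new: v = -1; (!(((x + (-(-6))) * (5 - x)) != min(v, y))) -> false; v = 1; return -3
verdict: not equivalent; witness: x=0, y=1
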